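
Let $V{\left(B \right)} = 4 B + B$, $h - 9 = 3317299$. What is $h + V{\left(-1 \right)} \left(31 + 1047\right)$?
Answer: $3311918$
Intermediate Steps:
$h = 3317308$ ($h = 9 + 3317299 = 3317308$)
$V{\left(B \right)} = 5 B$
$h + V{\left(-1 \right)} \left(31 + 1047\right) = 3317308 + 5 \left(-1\right) \left(31 + 1047\right) = 3317308 - 5390 = 3311918$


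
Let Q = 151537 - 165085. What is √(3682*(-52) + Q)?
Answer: 2*I*√51253 ≈ 452.78*I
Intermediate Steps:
Q = -13548
√(3682*(-52) + Q) = √(3682*(-52) - 13548) = √(-191464 - 13548) = √(-205012) = 2*I*√51253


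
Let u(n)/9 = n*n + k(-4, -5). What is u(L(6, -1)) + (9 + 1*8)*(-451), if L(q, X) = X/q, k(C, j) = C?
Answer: -30811/4 ≈ -7702.8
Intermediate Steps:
u(n) = -36 + 9*n² (u(n) = 9*(n*n - 4) = 9*(n² - 4) = 9*(-4 + n²) = -36 + 9*n²)
u(L(6, -1)) + (9 + 1*8)*(-451) = (-36 + 9*(-1/6)²) + (9 + 1*8)*(-451) = (-36 + 9*(-1*⅙)²) + (9 + 8)*(-451) = (-36 + 9*(-⅙)²) + 17*(-451) = (-36 + 9*(1/36)) - 7667 = (-36 + ¼) - 7667 = -143/4 - 7667 = -30811/4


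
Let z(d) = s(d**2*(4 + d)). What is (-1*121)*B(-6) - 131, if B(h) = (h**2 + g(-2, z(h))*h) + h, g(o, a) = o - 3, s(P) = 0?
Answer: -7391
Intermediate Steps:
z(d) = 0
g(o, a) = -3 + o
B(h) = h**2 - 4*h (B(h) = (h**2 + (-3 - 2)*h) + h = (h**2 - 5*h) + h = h**2 - 4*h)
(-1*121)*B(-6) - 131 = (-1*121)*(-6*(-4 - 6)) - 131 = -(-726)*(-10) - 131 = -121*60 - 131 = -7260 - 131 = -7391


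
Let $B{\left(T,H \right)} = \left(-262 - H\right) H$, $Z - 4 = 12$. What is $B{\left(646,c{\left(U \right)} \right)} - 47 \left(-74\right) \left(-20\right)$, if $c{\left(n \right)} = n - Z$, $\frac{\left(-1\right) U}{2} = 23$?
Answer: $-57160$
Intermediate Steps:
$Z = 16$ ($Z = 4 + 12 = 16$)
$U = -46$ ($U = \left(-2\right) 23 = -46$)
$c{\left(n \right)} = -16 + n$ ($c{\left(n \right)} = n - 16 = -16 + n$)
$B{\left(T,H \right)} = H \left(-262 - H\right)$
$B{\left(646,c{\left(U \right)} \right)} - 47 \left(-74\right) \left(-20\right) = - \left(-16 - 46\right) \left(262 - 62\right) - 47 \left(-74\right) \left(-20\right) = \left(-1\right) \left(-62\right) \left(262 - 62\right) - \left(-3478\right) \left(-20\right) = \left(-1\right) \left(-62\right) 200 - 69560 = 12400 - 69560 = -57160$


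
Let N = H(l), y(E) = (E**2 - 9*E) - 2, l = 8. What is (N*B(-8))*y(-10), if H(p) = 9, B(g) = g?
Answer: -13536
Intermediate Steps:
y(E) = -2 + E**2 - 9*E
N = 9
(N*B(-8))*y(-10) = (9*(-8))*(-2 + (-10)**2 - 9*(-10)) = -72*(-2 + 100 + 90) = -72*188 = -13536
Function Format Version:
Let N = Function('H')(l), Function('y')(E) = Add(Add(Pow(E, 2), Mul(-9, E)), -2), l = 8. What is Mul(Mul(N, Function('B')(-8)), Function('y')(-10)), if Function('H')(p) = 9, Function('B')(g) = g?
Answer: -13536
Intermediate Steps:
Function('y')(E) = Add(-2, Pow(E, 2), Mul(-9, E))
N = 9
Mul(Mul(N, Function('B')(-8)), Function('y')(-10)) = Mul(Mul(9, -8), Add(-2, Pow(-10, 2), Mul(-9, -10))) = Mul(-72, Add(-2, 100, 90)) = Mul(-72, 188) = -13536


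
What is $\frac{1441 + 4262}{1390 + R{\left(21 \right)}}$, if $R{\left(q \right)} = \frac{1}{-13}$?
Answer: $\frac{24713}{6023} \approx 4.1031$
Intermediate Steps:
$R{\left(q \right)} = - \frac{1}{13}$
$\frac{1441 + 4262}{1390 + R{\left(21 \right)}} = \frac{1441 + 4262}{1390 - \frac{1}{13}} = \frac{5703}{\frac{18069}{13}} = 5703 \cdot \frac{13}{18069} = \frac{24713}{6023}$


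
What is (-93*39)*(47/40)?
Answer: -170469/40 ≈ -4261.7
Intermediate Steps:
(-93*39)*(47/40) = -170469/40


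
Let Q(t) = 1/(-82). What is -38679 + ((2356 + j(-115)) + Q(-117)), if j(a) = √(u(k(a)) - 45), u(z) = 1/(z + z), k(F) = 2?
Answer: -2978487/82 + I*√179/2 ≈ -36323.0 + 6.6895*I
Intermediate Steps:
u(z) = 1/(2*z)
j(a) = I*√179/2 (j(a) = √((½)/2 - 45) = √((½)*(½) - 45) = √(¼ - 45) = √(-179/4) = I*√179/2)
Q(t) = -1/82
-38679 + ((2356 + j(-115)) + Q(-117)) = -38679 + ((2356 + I*√179/2) - 1/82) = -38679 + (193191/82 + I*√179/2) = -2978487/82 + I*√179/2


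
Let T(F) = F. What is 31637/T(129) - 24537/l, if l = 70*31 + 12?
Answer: 65866661/281478 ≈ 234.00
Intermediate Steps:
l = 2182 (l = 2170 + 12 = 2182)
31637/T(129) - 24537/l = 31637/129 - 24537/2182 = 65866661/281478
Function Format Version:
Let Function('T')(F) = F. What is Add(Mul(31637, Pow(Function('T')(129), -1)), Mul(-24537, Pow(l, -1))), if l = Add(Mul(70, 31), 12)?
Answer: Rational(65866661, 281478) ≈ 234.00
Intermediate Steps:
l = 2182 (l = Add(2170, 12) = 2182)
Add(Mul(31637, Pow(Function('T')(129), -1)), Mul(-24537, Pow(l, -1))) = Add(Mul(31637, Pow(129, -1)), Mul(-24537, Pow(2182, -1))) = Add(Mul(31637, Rational(1, 129)), Mul(-24537, Rational(1, 2182))) = Add(Rational(31637, 129), Rational(-24537, 2182)) = Rational(65866661, 281478)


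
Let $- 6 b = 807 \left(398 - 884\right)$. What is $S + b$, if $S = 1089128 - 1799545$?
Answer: $-645050$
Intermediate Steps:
$b = 65367$ ($b = - \frac{807 \left(398 - 884\right)}{6} = - \frac{807 \left(-486\right)}{6} = \left(- \frac{1}{6}\right) \left(-392202\right) = 65367$)
$S = -710417$ ($S = 1089128 - 1799545 = -710417$)
$S + b = -710417 + 65367 = -645050$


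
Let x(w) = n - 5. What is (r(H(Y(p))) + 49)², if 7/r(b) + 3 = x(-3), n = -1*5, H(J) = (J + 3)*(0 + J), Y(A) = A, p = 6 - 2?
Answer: 396900/169 ≈ 2348.5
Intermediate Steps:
p = 4
H(J) = J*(3 + J) (H(J) = (3 + J)*J = J*(3 + J))
n = -5
x(w) = -10 (x(w) = -5 - 5 = -10)
r(b) = -7/13 (r(b) = 7/(-3 - 10) = 7/(-13) = 7*(-1/13) = -7/13)
(r(H(Y(p))) + 49)² = (-7/13 + 49)² = (630/13)² = 396900/169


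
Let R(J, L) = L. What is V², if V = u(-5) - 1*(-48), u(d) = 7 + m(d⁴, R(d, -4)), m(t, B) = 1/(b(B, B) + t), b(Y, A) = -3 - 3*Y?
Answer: 1215986641/401956 ≈ 3025.2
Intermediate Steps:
m(t, B) = 1/(-3 + t - 3*B) (m(t, B) = 1/((-3 - 3*B) + t) = 1/(-3 + t - 3*B))
u(d) = 7 + 1/(9 + d⁴) (u(d) = 7 + 1/(-3 + d⁴ - 3*(-4)) = 7 + 1/(-3 + d⁴ + 12) = 7 + 1/(9 + d⁴))
V = 34871/634 (V = (64 + 7*(-5)⁴)/(9 + (-5)⁴) - 1*(-48) = (64 + 7*625)/(9 + 625) + 48 = (64 + 4375)/634 + 48 = (1/634)*4439 + 48 = 4439/634 + 48 = 34871/634 ≈ 55.002)
V² = (34871/634)² = 1215986641/401956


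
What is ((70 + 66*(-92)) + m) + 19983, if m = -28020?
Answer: -14039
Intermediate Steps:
((70 + 66*(-92)) + m) + 19983 = ((70 + 66*(-92)) - 28020) + 19983 = ((70 - 6072) - 28020) + 19983 = (-6002 - 28020) + 19983 = -34022 + 19983 = -14039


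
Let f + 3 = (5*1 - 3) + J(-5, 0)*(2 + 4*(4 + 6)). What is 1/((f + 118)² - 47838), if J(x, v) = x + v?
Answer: -1/39189 ≈ -2.5517e-5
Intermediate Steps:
J(x, v) = v + x
f = -211 (f = -3 + ((5*1 - 3) + (0 - 5)*(2 + 4*(4 + 6))) = -3 + ((5 - 3) - 5*(2 + 4*10)) = -3 + (2 - 5*(2 + 40)) = -3 + (2 - 5*42) = -3 + (2 - 210) = -3 - 208 = -211)
1/((f + 118)² - 47838) = 1/((-211 + 118)² - 47838) = 1/((-93)² - 47838) = 1/(8649 - 47838) = 1/(-39189) = -1/39189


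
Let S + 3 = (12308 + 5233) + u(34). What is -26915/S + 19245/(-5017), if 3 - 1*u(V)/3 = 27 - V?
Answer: -473128715/88138656 ≈ -5.3680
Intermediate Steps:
u(V) = -72 + 3*V (u(V) = 9 - 3*(27 - V) = 9 + (-81 + 3*V) = -72 + 3*V)
S = 17568 (S = -3 + ((12308 + 5233) + (-72 + 3*34)) = -3 + (17541 + (-72 + 102)) = -3 + (17541 + 30) = -3 + 17571 = 17568)
-26915/S + 19245/(-5017) = -26915/17568 + 19245/(-5017) = -26915*1/17568 + 19245*(-1/5017) = -26915/17568 - 19245/5017 = -473128715/88138656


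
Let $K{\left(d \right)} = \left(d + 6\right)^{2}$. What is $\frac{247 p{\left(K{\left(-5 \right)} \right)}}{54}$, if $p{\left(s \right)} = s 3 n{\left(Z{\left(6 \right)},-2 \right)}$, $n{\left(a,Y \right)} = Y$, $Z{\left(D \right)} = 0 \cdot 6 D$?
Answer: $- \frac{247}{9} \approx -27.444$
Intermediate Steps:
$K{\left(d \right)} = \left(6 + d\right)^{2}$
$Z{\left(D \right)} = 0$ ($Z{\left(D \right)} = 0 D = 0$)
$p{\left(s \right)} = - 6 s$ ($p{\left(s \right)} = s 3 \left(-2\right) = 3 s \left(-2\right) = - 6 s$)
$\frac{247 p{\left(K{\left(-5 \right)} \right)}}{54} = \frac{247 \left(- 6 \left(6 - 5\right)^{2}\right)}{54} = 247 \left(- 6 \cdot 1^{2}\right) \frac{1}{54} = 247 \left(\left(-6\right) 1\right) \frac{1}{54} = 247 \left(-6\right) \frac{1}{54} = \left(-1482\right) \frac{1}{54} = - \frac{247}{9}$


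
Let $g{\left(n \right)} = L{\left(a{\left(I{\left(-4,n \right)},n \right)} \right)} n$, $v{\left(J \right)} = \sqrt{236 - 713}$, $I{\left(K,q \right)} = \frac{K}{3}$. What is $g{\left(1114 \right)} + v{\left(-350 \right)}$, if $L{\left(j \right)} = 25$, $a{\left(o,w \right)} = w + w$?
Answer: $27850 + 3 i \sqrt{53} \approx 27850.0 + 21.84 i$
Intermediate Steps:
$I{\left(K,q \right)} = \frac{K}{3}$ ($I{\left(K,q \right)} = K \frac{1}{3} = \frac{K}{3}$)
$a{\left(o,w \right)} = 2 w$
$v{\left(J \right)} = 3 i \sqrt{53}$ ($v{\left(J \right)} = \sqrt{-477} = 3 i \sqrt{53}$)
$g{\left(n \right)} = 25 n$
$g{\left(1114 \right)} + v{\left(-350 \right)} = 25 \cdot 1114 + 3 i \sqrt{53} = 27850 + 3 i \sqrt{53}$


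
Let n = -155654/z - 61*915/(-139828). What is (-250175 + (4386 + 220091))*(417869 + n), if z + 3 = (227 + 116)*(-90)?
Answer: -7726216289647075369/719484974 ≈ -1.0739e+10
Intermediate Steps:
z = -30873 (z = -3 + (227 + 116)*(-90) = -3 + 343*(-90) = -3 - 30870 = -30873)
n = 23487964007/4316909844 (n = -155654/(-30873) - 61*915/(-139828) = -155654*(-1/30873) - 55815*(-1/139828) = 155654/30873 + 55815/139828 = 23487964007/4316909844 ≈ 5.4409)
(-250175 + (4386 + 220091))*(417869 + n) = (-250175 + (4386 + 220091))*(417869 + 23487964007/4316909844) = (-250175 + 224477)*(1803926287566443/4316909844) = -25698*1803926287566443/4316909844 = -7726216289647075369/719484974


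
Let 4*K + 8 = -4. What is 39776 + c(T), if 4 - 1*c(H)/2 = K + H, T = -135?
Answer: 40060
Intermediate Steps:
K = -3 (K = -2 + (¼)*(-4) = -2 - 1 = -3)
c(H) = 14 - 2*H (c(H) = 8 - 2*(-3 + H) = 8 + (6 - 2*H) = 14 - 2*H)
39776 + c(T) = 39776 + (14 - 2*(-135)) = 39776 + (14 + 270) = 39776 + 284 = 40060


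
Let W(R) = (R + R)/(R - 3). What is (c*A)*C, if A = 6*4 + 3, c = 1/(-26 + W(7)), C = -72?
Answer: 432/5 ≈ 86.400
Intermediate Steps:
W(R) = 2*R/(-3 + R) (W(R) = (2*R)/(-3 + R) = 2*R/(-3 + R))
c = -2/45 (c = 1/(-26 + 2*7/(-3 + 7)) = 1/(-26 + 2*7/4) = 1/(-26 + 2*7*(1/4)) = 1/(-26 + 7/2) = 1/(-45/2) = -2/45 ≈ -0.044444)
A = 27 (A = 24 + 3 = 27)
(c*A)*C = -2/45*27*(-72) = -6/5*(-72) = 432/5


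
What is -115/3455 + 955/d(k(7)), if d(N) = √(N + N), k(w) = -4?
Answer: -23/691 - 955*I*√2/4 ≈ -0.033285 - 337.64*I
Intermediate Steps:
d(N) = √2*√N (d(N) = √(2*N) = √2*√N)
-115/3455 + 955/d(k(7)) = -115/3455 + 955/((√2*√(-4))) = -115*1/3455 + 955/((√2*(2*I))) = -23/691 + 955/((2*I*√2)) = -23/691 + 955*(-I*√2/4) = -23/691 - 955*I*√2/4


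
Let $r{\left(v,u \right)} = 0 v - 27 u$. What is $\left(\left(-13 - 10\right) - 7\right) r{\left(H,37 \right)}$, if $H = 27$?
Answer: $29970$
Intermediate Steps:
$r{\left(v,u \right)} = - 27 u$ ($r{\left(v,u \right)} = 0 - 27 u = - 27 u$)
$\left(\left(-13 - 10\right) - 7\right) r{\left(H,37 \right)} = \left(\left(-13 - 10\right) - 7\right) \left(\left(-27\right) 37\right) = \left(-23 - 7\right) \left(-999\right) = \left(-30\right) \left(-999\right) = 29970$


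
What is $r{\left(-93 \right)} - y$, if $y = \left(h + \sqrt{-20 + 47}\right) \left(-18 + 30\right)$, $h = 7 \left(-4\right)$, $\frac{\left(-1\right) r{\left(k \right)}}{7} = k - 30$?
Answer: $1197 - 36 \sqrt{3} \approx 1134.6$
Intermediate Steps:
$r{\left(k \right)} = 210 - 7 k$ ($r{\left(k \right)} = - 7 \left(k - 30\right) = - 7 \left(-30 + k\right) = 210 - 7 k$)
$h = -28$
$y = -336 + 36 \sqrt{3}$ ($y = \left(-28 + \sqrt{-20 + 47}\right) \left(-18 + 30\right) = \left(-28 + \sqrt{27}\right) 12 = \left(-28 + 3 \sqrt{3}\right) 12 = -336 + 36 \sqrt{3} \approx -273.65$)
$r{\left(-93 \right)} - y = \left(210 - -651\right) - \left(-336 + 36 \sqrt{3}\right) = \left(210 + 651\right) + \left(336 - 36 \sqrt{3}\right) = 861 + \left(336 - 36 \sqrt{3}\right) = 1197 - 36 \sqrt{3}$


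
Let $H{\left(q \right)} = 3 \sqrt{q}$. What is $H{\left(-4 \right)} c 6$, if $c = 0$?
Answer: $0$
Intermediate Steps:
$H{\left(-4 \right)} c 6 = 3 \sqrt{-4} \cdot 0 \cdot 6 = 3 \cdot 2 i 0 \cdot 6 = 6 i 0 \cdot 6 = 0 \cdot 6 = 0$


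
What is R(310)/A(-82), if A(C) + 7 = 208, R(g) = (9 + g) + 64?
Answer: 383/201 ≈ 1.9055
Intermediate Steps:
R(g) = 73 + g
A(C) = 201 (A(C) = -7 + 208 = 201)
R(310)/A(-82) = (73 + 310)/201 = 383*(1/201) = 383/201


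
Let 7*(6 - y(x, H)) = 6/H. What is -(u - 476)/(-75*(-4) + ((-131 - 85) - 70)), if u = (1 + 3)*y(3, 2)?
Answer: 1588/49 ≈ 32.408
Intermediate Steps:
y(x, H) = 6 - 6/(7*H)
u = 156/7 (u = (1 + 3)*(6 - 6/7/2) = 4*(6 - 6/7*1/2) = 4*(6 - 3/7) = 4*(39/7) = 156/7 ≈ 22.286)
-(u - 476)/(-75*(-4) + ((-131 - 85) - 70)) = -(156/7 - 476)/(-75*(-4) + ((-131 - 85) - 70)) = -(-3176)/(7*(300 + (-216 - 70))) = -(-3176)/(7*(300 - 286)) = -(-3176)/(7*14) = -1*(-1588/49) = 1588/49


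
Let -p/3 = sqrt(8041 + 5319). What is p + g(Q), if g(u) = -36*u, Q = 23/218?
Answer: -414/109 - 12*sqrt(835) ≈ -350.55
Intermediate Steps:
Q = 23/218 (Q = 23*(1/218) = 23/218 ≈ 0.10550)
p = -12*sqrt(835) (p = -3*sqrt(8041 + 5319) = -12*sqrt(835) ≈ -346.76)
p + g(Q) = -12*sqrt(835) - 36*23/218 = -12*sqrt(835) - 414/109 = -414/109 - 12*sqrt(835)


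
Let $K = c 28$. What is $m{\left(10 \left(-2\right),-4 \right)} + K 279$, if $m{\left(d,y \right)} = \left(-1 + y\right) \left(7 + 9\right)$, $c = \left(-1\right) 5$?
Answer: $-39140$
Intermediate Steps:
$c = -5$
$m{\left(d,y \right)} = -16 + 16 y$ ($m{\left(d,y \right)} = \left(-1 + y\right) 16 = -16 + 16 y$)
$K = -140$ ($K = \left(-5\right) 28 = -140$)
$m{\left(10 \left(-2\right),-4 \right)} + K 279 = \left(-16 + 16 \left(-4\right)\right) - 39060 = \left(-16 - 64\right) - 39060 = -80 - 39060 = -39140$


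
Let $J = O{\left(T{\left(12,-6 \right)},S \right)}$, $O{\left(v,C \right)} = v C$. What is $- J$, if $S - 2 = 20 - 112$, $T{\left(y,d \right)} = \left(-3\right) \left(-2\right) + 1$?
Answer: $630$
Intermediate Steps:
$T{\left(y,d \right)} = 7$ ($T{\left(y,d \right)} = 6 + 1 = 7$)
$S = -90$ ($S = 2 + \left(20 - 112\right) = 2 - 92 = -90$)
$O{\left(v,C \right)} = C v$
$J = -630$ ($J = \left(-90\right) 7 = -630$)
$- J = \left(-1\right) \left(-630\right) = 630$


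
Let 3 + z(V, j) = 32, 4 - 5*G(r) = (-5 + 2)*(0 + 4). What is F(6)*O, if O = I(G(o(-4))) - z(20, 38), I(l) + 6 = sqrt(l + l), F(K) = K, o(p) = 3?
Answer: -210 + 24*sqrt(10)/5 ≈ -194.82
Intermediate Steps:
G(r) = 16/5 (G(r) = 4/5 - (-5 + 2)*(0 + 4)/5 = 4/5 - (-3)*4/5 = 4/5 - 1/5*(-12) = 4/5 + 12/5 = 16/5)
z(V, j) = 29 (z(V, j) = -3 + 32 = 29)
I(l) = -6 + sqrt(2)*sqrt(l) (I(l) = -6 + sqrt(l + l) = -6 + sqrt(2*l) = -6 + sqrt(2)*sqrt(l))
O = -35 + 4*sqrt(10)/5 (O = (-6 + sqrt(2)*sqrt(16/5)) - 1*29 = (-6 + sqrt(2)*(4*sqrt(5)/5)) - 29 = (-6 + 4*sqrt(10)/5) - 29 = -35 + 4*sqrt(10)/5 ≈ -32.470)
F(6)*O = 6*(-35 + 4*sqrt(10)/5) = -210 + 24*sqrt(10)/5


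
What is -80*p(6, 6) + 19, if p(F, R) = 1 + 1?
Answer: -141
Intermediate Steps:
p(F, R) = 2
-80*p(6, 6) + 19 = -80*2 + 19 = -160 + 19 = -141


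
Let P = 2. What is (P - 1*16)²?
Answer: 196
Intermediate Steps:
(P - 1*16)² = (2 - 1*16)² = (2 - 16)² = (-14)² = 196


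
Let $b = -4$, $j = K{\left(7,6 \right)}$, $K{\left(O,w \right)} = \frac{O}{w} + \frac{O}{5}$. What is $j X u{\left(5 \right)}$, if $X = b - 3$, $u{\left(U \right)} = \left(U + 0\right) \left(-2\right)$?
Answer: $\frac{539}{3} \approx 179.67$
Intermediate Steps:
$K{\left(O,w \right)} = \frac{O}{5} + \frac{O}{w}$ ($K{\left(O,w \right)} = \frac{O}{w} + O \frac{1}{5} = \frac{O}{w} + \frac{O}{5} = \frac{O}{5} + \frac{O}{w}$)
$u{\left(U \right)} = - 2 U$ ($u{\left(U \right)} = U \left(-2\right) = - 2 U$)
$j = \frac{77}{30}$ ($j = \frac{1}{5} \cdot 7 + \frac{7}{6} = \frac{7}{5} + 7 \cdot \frac{1}{6} = \frac{7}{5} + \frac{7}{6} = \frac{77}{30} \approx 2.5667$)
$X = -7$ ($X = -4 - 3 = -7$)
$j X u{\left(5 \right)} = \frac{77}{30} \left(-7\right) \left(\left(-2\right) 5\right) = \left(- \frac{539}{30}\right) \left(-10\right) = \frac{539}{3}$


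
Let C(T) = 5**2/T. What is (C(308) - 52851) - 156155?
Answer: -64373823/308 ≈ -2.0901e+5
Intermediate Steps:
C(T) = 25/T
(C(308) - 52851) - 156155 = (25/308 - 52851) - 156155 = -16278083/308 - 156155 = -64373823/308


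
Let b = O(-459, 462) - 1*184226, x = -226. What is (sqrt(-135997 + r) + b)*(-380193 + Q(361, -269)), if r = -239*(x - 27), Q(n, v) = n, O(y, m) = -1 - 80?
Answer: 70005696424 - 379832*I*sqrt(75530) ≈ 7.0006e+10 - 1.0439e+8*I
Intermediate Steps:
O(y, m) = -81
r = 60467 (r = -239*(-226 - 27) = -239*(-253) = 60467)
b = -184307 (b = -81 - 1*184226 = -81 - 184226 = -184307)
(sqrt(-135997 + r) + b)*(-380193 + Q(361, -269)) = (sqrt(-135997 + 60467) - 184307)*(-380193 + 361) = (sqrt(-75530) - 184307)*(-379832) = (I*sqrt(75530) - 184307)*(-379832) = (-184307 + I*sqrt(75530))*(-379832) = 70005696424 - 379832*I*sqrt(75530)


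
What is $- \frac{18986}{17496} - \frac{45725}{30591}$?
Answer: $- \frac{25570469}{9911484} \approx -2.5799$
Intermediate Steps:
$- \frac{18986}{17496} - \frac{45725}{30591} = \left(-18986\right) \frac{1}{17496} - \frac{45725}{30591} = - \frac{9493}{8748} - \frac{45725}{30591} = - \frac{25570469}{9911484}$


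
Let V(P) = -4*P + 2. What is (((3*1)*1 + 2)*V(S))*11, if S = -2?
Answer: 550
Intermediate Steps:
V(P) = 2 - 4*P
(((3*1)*1 + 2)*V(S))*11 = (((3*1)*1 + 2)*(2 - 4*(-2)))*11 = ((3*1 + 2)*(2 + 8))*11 = ((3 + 2)*10)*11 = (5*10)*11 = 50*11 = 550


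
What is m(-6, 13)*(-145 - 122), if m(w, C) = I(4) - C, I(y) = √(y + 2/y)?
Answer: 3471 - 801*√2/2 ≈ 2904.6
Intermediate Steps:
m(w, C) = -C + 3*√2/2 (m(w, C) = √(4 + 2/4) - C = √(4 + 2*(¼)) - C = √(4 + ½) - C = √(9/2) - C = 3*√2/2 - C = -C + 3*√2/2)
m(-6, 13)*(-145 - 122) = (-1*13 + 3*√2/2)*(-145 - 122) = (-13 + 3*√2/2)*(-267) = 3471 - 801*√2/2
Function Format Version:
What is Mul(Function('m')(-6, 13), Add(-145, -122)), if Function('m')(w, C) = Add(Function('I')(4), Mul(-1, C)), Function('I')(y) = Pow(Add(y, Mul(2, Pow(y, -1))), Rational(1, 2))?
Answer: Add(3471, Mul(Rational(-801, 2), Pow(2, Rational(1, 2)))) ≈ 2904.6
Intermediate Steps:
Function('m')(w, C) = Add(Mul(-1, C), Mul(Rational(3, 2), Pow(2, Rational(1, 2)))) (Function('m')(w, C) = Add(Pow(Add(4, Mul(2, Pow(4, -1))), Rational(1, 2)), Mul(-1, C)) = Add(Pow(Add(4, Mul(2, Rational(1, 4))), Rational(1, 2)), Mul(-1, C)) = Add(Pow(Add(4, Rational(1, 2)), Rational(1, 2)), Mul(-1, C)) = Add(Pow(Rational(9, 2), Rational(1, 2)), Mul(-1, C)) = Add(Mul(Rational(3, 2), Pow(2, Rational(1, 2))), Mul(-1, C)) = Add(Mul(-1, C), Mul(Rational(3, 2), Pow(2, Rational(1, 2)))))
Mul(Function('m')(-6, 13), Add(-145, -122)) = Mul(Add(Mul(-1, 13), Mul(Rational(3, 2), Pow(2, Rational(1, 2)))), Add(-145, -122)) = Mul(Add(-13, Mul(Rational(3, 2), Pow(2, Rational(1, 2)))), -267) = Add(3471, Mul(Rational(-801, 2), Pow(2, Rational(1, 2))))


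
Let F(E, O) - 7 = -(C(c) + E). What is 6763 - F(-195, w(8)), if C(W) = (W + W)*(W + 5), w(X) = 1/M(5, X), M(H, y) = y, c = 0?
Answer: 6561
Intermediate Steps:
w(X) = 1/X
C(W) = 2*W*(5 + W) (C(W) = (2*W)*(5 + W) = 2*W*(5 + W))
F(E, O) = 7 - E (F(E, O) = 7 - (2*0*(5 + 0) + E) = 7 - (2*0*5 + E) = 7 - (0 + E) = 7 - E)
6763 - F(-195, w(8)) = 6763 - (7 - 1*(-195)) = 6763 - (7 + 195) = 6763 - 1*202 = 6763 - 202 = 6561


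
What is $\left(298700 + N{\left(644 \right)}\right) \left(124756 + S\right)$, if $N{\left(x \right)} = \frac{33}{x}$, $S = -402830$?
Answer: $- \frac{26745551211821}{322} \approx -8.3061 \cdot 10^{10}$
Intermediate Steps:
$\left(298700 + N{\left(644 \right)}\right) \left(124756 + S\right) = \left(298700 + \frac{33}{644}\right) \left(124756 - 402830\right) = \left(298700 + 33 \cdot \frac{1}{644}\right) \left(-278074\right) = \left(298700 + \frac{33}{644}\right) \left(-278074\right) = \frac{192362833}{644} \left(-278074\right) = - \frac{26745551211821}{322}$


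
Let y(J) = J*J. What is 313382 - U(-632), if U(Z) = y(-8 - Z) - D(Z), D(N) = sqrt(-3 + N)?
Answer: -75994 + I*sqrt(635) ≈ -75994.0 + 25.199*I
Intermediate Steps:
y(J) = J**2
U(Z) = (-8 - Z)**2 - sqrt(-3 + Z)
313382 - U(-632) = 313382 - ((8 - 632)**2 - sqrt(-3 - 632)) = 313382 - ((-624)**2 - sqrt(-635)) = 313382 - (389376 - I*sqrt(635)) = 313382 + (-389376 + I*sqrt(635)) = -75994 + I*sqrt(635)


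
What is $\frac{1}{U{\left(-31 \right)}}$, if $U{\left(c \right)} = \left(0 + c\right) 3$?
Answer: $- \frac{1}{93} \approx -0.010753$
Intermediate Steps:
$U{\left(c \right)} = 3 c$ ($U{\left(c \right)} = c 3 = 3 c$)
$\frac{1}{U{\left(-31 \right)}} = \frac{1}{3 \left(-31\right)} = \frac{1}{-93} = - \frac{1}{93}$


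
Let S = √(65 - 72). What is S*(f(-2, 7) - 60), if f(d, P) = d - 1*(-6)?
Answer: -56*I*√7 ≈ -148.16*I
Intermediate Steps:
f(d, P) = 6 + d (f(d, P) = d + 6 = 6 + d)
S = I*√7 (S = √(-7) = I*√7 ≈ 2.6458*I)
S*(f(-2, 7) - 60) = (I*√7)*((6 - 2) - 60) = (I*√7)*(4 - 60) = (I*√7)*(-56) = -56*I*√7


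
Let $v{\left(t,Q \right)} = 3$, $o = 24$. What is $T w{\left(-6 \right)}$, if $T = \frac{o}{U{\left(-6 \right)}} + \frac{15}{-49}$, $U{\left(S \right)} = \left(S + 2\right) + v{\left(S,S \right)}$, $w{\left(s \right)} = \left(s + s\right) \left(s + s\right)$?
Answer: $- \frac{171504}{49} \approx -3500.1$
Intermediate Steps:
$w{\left(s \right)} = 4 s^{2}$ ($w{\left(s \right)} = 2 s 2 s = 4 s^{2}$)
$U{\left(S \right)} = 5 + S$ ($U{\left(S \right)} = \left(S + 2\right) + 3 = \left(2 + S\right) + 3 = 5 + S$)
$T = - \frac{1191}{49}$ ($T = \frac{24}{5 - 6} + \frac{15}{-49} = \frac{24}{-1} + 15 \left(- \frac{1}{49}\right) = 24 \left(-1\right) - \frac{15}{49} = -24 - \frac{15}{49} = - \frac{1191}{49} \approx -24.306$)
$T w{\left(-6 \right)} = - \frac{1191 \cdot 4 \left(-6\right)^{2}}{49} = - \frac{1191 \cdot 4 \cdot 36}{49} = \left(- \frac{1191}{49}\right) 144 = - \frac{171504}{49}$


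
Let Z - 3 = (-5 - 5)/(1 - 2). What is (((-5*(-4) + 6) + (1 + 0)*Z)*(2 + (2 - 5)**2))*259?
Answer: 111111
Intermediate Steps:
Z = 13 (Z = 3 + (-5 - 5)/(1 - 2) = 3 - 10/(-1) = 3 - 10*(-1) = 3 + 10 = 13)
(((-5*(-4) + 6) + (1 + 0)*Z)*(2 + (2 - 5)**2))*259 = (((-5*(-4) + 6) + (1 + 0)*13)*(2 + (2 - 5)**2))*259 = (((20 + 6) + 1*13)*(2 + (-3)**2))*259 = ((26 + 13)*(2 + 9))*259 = (39*11)*259 = 429*259 = 111111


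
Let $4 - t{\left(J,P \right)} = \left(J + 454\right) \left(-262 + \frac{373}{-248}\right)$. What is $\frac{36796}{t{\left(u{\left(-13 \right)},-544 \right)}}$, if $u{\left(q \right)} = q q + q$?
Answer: $\frac{4562704}{19931941} \approx 0.22891$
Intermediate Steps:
$u{\left(q \right)} = q + q^{2}$ ($u{\left(q \right)} = q^{2} + q = q + q^{2}$)
$t{\left(J,P \right)} = \frac{14834719}{124} + \frac{65349 J}{248}$ ($t{\left(J,P \right)} = 4 - \left(J + 454\right) \left(-262 + \frac{373}{-248}\right) = 4 - \left(454 + J\right) \left(-262 + 373 \left(- \frac{1}{248}\right)\right) = 4 - \left(454 + J\right) \left(-262 - \frac{373}{248}\right) = 4 - \left(454 + J\right) \left(- \frac{65349}{248}\right) = 4 - \left(- \frac{14834223}{124} - \frac{65349 J}{248}\right) = 4 + \left(\frac{14834223}{124} + \frac{65349 J}{248}\right) = \frac{14834719}{124} + \frac{65349 J}{248}$)
$\frac{36796}{t{\left(u{\left(-13 \right)},-544 \right)}} = \frac{36796}{\frac{14834719}{124} + \frac{65349 \left(- 13 \left(1 - 13\right)\right)}{248}} = \frac{36796}{\frac{14834719}{124} + \frac{65349 \left(\left(-13\right) \left(-12\right)\right)}{248}} = \frac{36796}{\frac{14834719}{124} + \frac{65349}{248} \cdot 156} = \frac{36796}{\frac{14834719}{124} + \frac{2548611}{62}} = \frac{36796}{\frac{19931941}{124}} = 36796 \cdot \frac{124}{19931941} = \frac{4562704}{19931941}$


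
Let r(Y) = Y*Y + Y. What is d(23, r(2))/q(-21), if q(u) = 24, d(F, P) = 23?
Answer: 23/24 ≈ 0.95833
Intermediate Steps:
r(Y) = Y + Y² (r(Y) = Y² + Y = Y + Y²)
d(23, r(2))/q(-21) = 23/24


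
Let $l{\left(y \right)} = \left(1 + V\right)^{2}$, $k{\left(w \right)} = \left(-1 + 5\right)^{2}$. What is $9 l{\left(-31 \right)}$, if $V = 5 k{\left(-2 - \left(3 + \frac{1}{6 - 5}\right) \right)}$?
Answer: $59049$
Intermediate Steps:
$k{\left(w \right)} = 16$ ($k{\left(w \right)} = 4^{2} = 16$)
$V = 80$ ($V = 5 \cdot 16 = 80$)
$l{\left(y \right)} = 6561$ ($l{\left(y \right)} = \left(1 + 80\right)^{2} = 81^{2} = 6561$)
$9 l{\left(-31 \right)} = 9 \cdot 6561 = 59049$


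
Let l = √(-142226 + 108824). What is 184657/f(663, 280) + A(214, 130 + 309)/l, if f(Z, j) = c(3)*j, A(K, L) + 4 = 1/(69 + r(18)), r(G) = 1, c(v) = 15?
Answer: 184657/4200 + 93*I*√33402/779380 ≈ 43.966 + 0.021808*I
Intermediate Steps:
A(K, L) = -279/70 (A(K, L) = -4 + 1/(69 + 1) = -4 + 1/70 = -279/70)
f(Z, j) = 15*j
l = I*√33402 (l = √(-33402) = I*√33402 ≈ 182.76*I)
184657/f(663, 280) + A(214, 130 + 309)/l = 184657/((15*280)) - 279*(-I*√33402/33402)/70 = 184657/4200 - (-93)*I*√33402/779380 = 184657*(1/4200) + 93*I*√33402/779380 = 184657/4200 + 93*I*√33402/779380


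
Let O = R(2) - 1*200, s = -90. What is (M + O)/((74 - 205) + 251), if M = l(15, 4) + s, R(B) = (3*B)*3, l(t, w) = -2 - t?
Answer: -289/120 ≈ -2.4083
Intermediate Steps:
R(B) = 9*B
O = -182 (O = 9*2 - 1*200 = 18 - 200 = -182)
M = -107 (M = (-2 - 1*15) - 90 = (-2 - 15) - 90 = -17 - 90 = -107)
(M + O)/((74 - 205) + 251) = (-107 - 182)/((74 - 205) + 251) = -289/(-131 + 251) = -289/120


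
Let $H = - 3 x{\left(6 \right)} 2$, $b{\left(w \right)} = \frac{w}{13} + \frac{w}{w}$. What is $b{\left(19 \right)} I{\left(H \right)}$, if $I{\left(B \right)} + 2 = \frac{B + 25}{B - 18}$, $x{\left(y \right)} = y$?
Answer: $- \frac{1552}{351} \approx -4.4217$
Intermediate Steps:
$b{\left(w \right)} = 1 + \frac{w}{13}$ ($b{\left(w \right)} = w \frac{1}{13} + 1 = \frac{w}{13} + 1 = 1 + \frac{w}{13}$)
$H = -36$ ($H = \left(-3\right) 6 \cdot 2 = \left(-18\right) 2 = -36$)
$I{\left(B \right)} = -2 + \frac{25 + B}{-18 + B}$ ($I{\left(B \right)} = -2 + \frac{B + 25}{B - 18} = -2 + \frac{25 + B}{-18 + B}$)
$b{\left(19 \right)} I{\left(H \right)} = \left(1 + \frac{1}{13} \cdot 19\right) \frac{61 - -36}{-18 - 36} = \left(1 + \frac{19}{13}\right) \frac{61 + 36}{-54} = \frac{32 \left(\left(- \frac{1}{54}\right) 97\right)}{13} = \frac{32}{13} \left(- \frac{97}{54}\right) = - \frac{1552}{351}$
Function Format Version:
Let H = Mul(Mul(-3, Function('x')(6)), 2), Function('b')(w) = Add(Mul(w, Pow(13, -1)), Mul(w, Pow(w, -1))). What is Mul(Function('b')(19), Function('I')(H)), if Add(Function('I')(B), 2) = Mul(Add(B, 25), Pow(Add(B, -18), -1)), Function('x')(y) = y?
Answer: Rational(-1552, 351) ≈ -4.4217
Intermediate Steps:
Function('b')(w) = Add(1, Mul(Rational(1, 13), w)) (Function('b')(w) = Add(Mul(w, Rational(1, 13)), 1) = Add(Mul(Rational(1, 13), w), 1) = Add(1, Mul(Rational(1, 13), w)))
H = -36 (H = Mul(Mul(-3, 6), 2) = Mul(-18, 2) = -36)
Function('I')(B) = Add(-2, Mul(Pow(Add(-18, B), -1), Add(25, B))) (Function('I')(B) = Add(-2, Mul(Add(B, 25), Pow(Add(B, -18), -1))) = Add(-2, Mul(Add(25, B), Pow(Add(-18, B), -1))) = Add(-2, Mul(Pow(Add(-18, B), -1), Add(25, B))))
Mul(Function('b')(19), Function('I')(H)) = Mul(Add(1, Mul(Rational(1, 13), 19)), Mul(Pow(Add(-18, -36), -1), Add(61, Mul(-1, -36)))) = Mul(Add(1, Rational(19, 13)), Mul(Pow(-54, -1), Add(61, 36))) = Mul(Rational(32, 13), Mul(Rational(-1, 54), 97)) = Mul(Rational(32, 13), Rational(-97, 54)) = Rational(-1552, 351)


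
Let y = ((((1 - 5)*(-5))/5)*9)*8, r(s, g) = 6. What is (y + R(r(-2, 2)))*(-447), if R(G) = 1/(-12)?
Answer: -514795/4 ≈ -1.2870e+5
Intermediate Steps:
y = 288 (y = ((-4*(-5)*(⅕))*9)*8 = ((20*(⅕))*9)*8 = (4*9)*8 = 36*8 = 288)
R(G) = -1/12
(y + R(r(-2, 2)))*(-447) = (288 - 1/12)*(-447) = (3455/12)*(-447) = -514795/4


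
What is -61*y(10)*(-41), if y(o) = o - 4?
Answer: 15006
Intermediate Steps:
y(o) = -4 + o
-61*y(10)*(-41) = -61*(-4 + 10)*(-41) = -61*6*(-41) = -366*(-41) = 15006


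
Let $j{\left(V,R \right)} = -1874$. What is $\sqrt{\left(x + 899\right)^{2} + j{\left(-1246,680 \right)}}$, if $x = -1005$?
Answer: $\sqrt{9362} \approx 96.757$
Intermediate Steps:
$\sqrt{\left(x + 899\right)^{2} + j{\left(-1246,680 \right)}} = \sqrt{\left(-1005 + 899\right)^{2} - 1874} = \sqrt{\left(-106\right)^{2} - 1874} = \sqrt{11236 - 1874} = \sqrt{9362}$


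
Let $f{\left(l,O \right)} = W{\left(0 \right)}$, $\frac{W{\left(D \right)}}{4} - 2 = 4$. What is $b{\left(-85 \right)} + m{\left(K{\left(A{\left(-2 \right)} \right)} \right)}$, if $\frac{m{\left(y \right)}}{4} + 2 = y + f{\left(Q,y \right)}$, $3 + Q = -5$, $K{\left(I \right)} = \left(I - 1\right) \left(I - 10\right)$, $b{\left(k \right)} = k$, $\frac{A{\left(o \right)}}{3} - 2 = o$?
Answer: $43$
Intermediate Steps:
$W{\left(D \right)} = 24$ ($W{\left(D \right)} = 8 + 4 \cdot 4 = 8 + 16 = 24$)
$A{\left(o \right)} = 6 + 3 o$
$K{\left(I \right)} = \left(-1 + I\right) \left(-10 + I\right)$
$Q = -8$ ($Q = -3 - 5 = -8$)
$f{\left(l,O \right)} = 24$
$m{\left(y \right)} = 88 + 4 y$ ($m{\left(y \right)} = -8 + 4 \left(y + 24\right) = -8 + 4 \left(24 + y\right) = -8 + \left(96 + 4 y\right) = 88 + 4 y$)
$b{\left(-85 \right)} + m{\left(K{\left(A{\left(-2 \right)} \right)} \right)} = -85 + \left(88 + 4 \left(10 + \left(6 + 3 \left(-2\right)\right)^{2} - 11 \left(6 + 3 \left(-2\right)\right)\right)\right) = -85 + \left(88 + 4 \left(10 + \left(6 - 6\right)^{2} - 11 \left(6 - 6\right)\right)\right) = -85 + \left(88 + 4 \left(10 + 0^{2} - 0\right)\right) = -85 + \left(88 + 4 \left(10 + 0 + 0\right)\right) = -85 + \left(88 + 4 \cdot 10\right) = -85 + \left(88 + 40\right) = -85 + 128 = 43$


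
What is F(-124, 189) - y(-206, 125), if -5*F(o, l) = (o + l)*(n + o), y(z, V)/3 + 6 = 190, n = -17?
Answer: 1281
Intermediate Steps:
y(z, V) = 552 (y(z, V) = -18 + 3*190 = -18 + 570 = 552)
F(o, l) = -(-17 + o)*(l + o)/5 (F(o, l) = -(o + l)*(-17 + o)/5 = -(l + o)*(-17 + o)/5 = -(-17 + o)*(l + o)/5)
F(-124, 189) - y(-206, 125) = (-1/5*(-124)**2 + (17/5)*189 + (17/5)*(-124) - 1/5*189*(-124)) - 1*552 = (-1/5*15376 + 3213/5 - 2108/5 + 23436/5) - 552 = (-15376/5 + 3213/5 - 2108/5 + 23436/5) - 552 = 1833 - 552 = 1281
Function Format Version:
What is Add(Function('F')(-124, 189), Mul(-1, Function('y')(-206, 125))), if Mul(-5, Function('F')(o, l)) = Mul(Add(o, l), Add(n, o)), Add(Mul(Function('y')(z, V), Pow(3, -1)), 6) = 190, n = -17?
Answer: 1281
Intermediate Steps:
Function('y')(z, V) = 552 (Function('y')(z, V) = Add(-18, Mul(3, 190)) = Add(-18, 570) = 552)
Function('F')(o, l) = Mul(Rational(-1, 5), Add(-17, o), Add(l, o)) (Function('F')(o, l) = Mul(Rational(-1, 5), Mul(Add(o, l), Add(-17, o))) = Mul(Rational(-1, 5), Mul(Add(l, o), Add(-17, o))) = Mul(Rational(-1, 5), Mul(Add(-17, o), Add(l, o))) = Mul(Rational(-1, 5), Add(-17, o), Add(l, o)))
Add(Function('F')(-124, 189), Mul(-1, Function('y')(-206, 125))) = Add(Add(Mul(Rational(-1, 5), Pow(-124, 2)), Mul(Rational(17, 5), 189), Mul(Rational(17, 5), -124), Mul(Rational(-1, 5), 189, -124)), Mul(-1, 552)) = Add(Add(Mul(Rational(-1, 5), 15376), Rational(3213, 5), Rational(-2108, 5), Rational(23436, 5)), -552) = Add(Add(Rational(-15376, 5), Rational(3213, 5), Rational(-2108, 5), Rational(23436, 5)), -552) = Add(1833, -552) = 1281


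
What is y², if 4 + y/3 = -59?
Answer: 35721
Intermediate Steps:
y = -189 (y = -12 + 3*(-59) = -12 - 177 = -189)
y² = (-189)² = 35721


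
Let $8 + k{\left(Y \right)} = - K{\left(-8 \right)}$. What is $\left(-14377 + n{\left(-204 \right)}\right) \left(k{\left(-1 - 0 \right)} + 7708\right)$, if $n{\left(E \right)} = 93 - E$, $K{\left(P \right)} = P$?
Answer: $-108528640$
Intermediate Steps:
$k{\left(Y \right)} = 0$ ($k{\left(Y \right)} = -8 - -8 = -8 + 8 = 0$)
$\left(-14377 + n{\left(-204 \right)}\right) \left(k{\left(-1 - 0 \right)} + 7708\right) = \left(-14377 + \left(93 - -204\right)\right) \left(0 + 7708\right) = \left(-14377 + \left(93 + 204\right)\right) 7708 = \left(-14377 + 297\right) 7708 = \left(-14080\right) 7708 = -108528640$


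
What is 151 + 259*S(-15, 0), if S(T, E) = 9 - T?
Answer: 6367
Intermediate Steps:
151 + 259*S(-15, 0) = 151 + 259*(9 - 1*(-15)) = 151 + 259*(9 + 15) = 151 + 259*24 = 151 + 6216 = 6367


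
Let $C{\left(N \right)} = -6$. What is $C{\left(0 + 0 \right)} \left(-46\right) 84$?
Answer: $23184$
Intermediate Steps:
$C{\left(0 + 0 \right)} \left(-46\right) 84 = \left(-6\right) \left(-46\right) 84 = 276 \cdot 84 = 23184$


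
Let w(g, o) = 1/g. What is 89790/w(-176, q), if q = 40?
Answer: -15803040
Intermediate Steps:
89790/w(-176, q) = 89790/(1/(-176)) = 89790/(-1/176) = 89790*(-176) = -15803040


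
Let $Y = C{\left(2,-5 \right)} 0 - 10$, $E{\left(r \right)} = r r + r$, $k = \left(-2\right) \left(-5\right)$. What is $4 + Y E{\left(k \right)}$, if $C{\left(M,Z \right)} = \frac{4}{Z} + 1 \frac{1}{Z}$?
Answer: $-1096$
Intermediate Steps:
$k = 10$
$E{\left(r \right)} = r + r^{2}$ ($E{\left(r \right)} = r^{2} + r = r + r^{2}$)
$C{\left(M,Z \right)} = \frac{5}{Z}$ ($C{\left(M,Z \right)} = \frac{4}{Z} + \frac{1}{Z} = \frac{5}{Z}$)
$Y = -10$ ($Y = \frac{5}{-5} \cdot 0 - 10 = 5 \left(- \frac{1}{5}\right) 0 - 10 = \left(-1\right) 0 - 10 = 0 - 10 = -10$)
$4 + Y E{\left(k \right)} = 4 - 10 \cdot 10 \left(1 + 10\right) = 4 - 10 \cdot 10 \cdot 11 = 4 - 1100 = -1096$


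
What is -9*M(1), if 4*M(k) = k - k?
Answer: 0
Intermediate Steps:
M(k) = 0 (M(k) = (k - k)/4 = (1/4)*0 = 0)
-9*M(1) = -9*0 = 0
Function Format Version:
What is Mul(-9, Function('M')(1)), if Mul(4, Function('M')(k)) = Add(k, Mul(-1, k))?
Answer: 0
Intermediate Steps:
Function('M')(k) = 0 (Function('M')(k) = Mul(Rational(1, 4), Add(k, Mul(-1, k))) = Mul(Rational(1, 4), 0) = 0)
Mul(-9, Function('M')(1)) = Mul(-9, 0) = 0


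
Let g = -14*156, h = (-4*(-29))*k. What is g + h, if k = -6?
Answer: -2880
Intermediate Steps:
h = -696 (h = -4*(-29)*(-6) = 116*(-6) = -696)
g = -2184
g + h = -2184 - 696 = -2880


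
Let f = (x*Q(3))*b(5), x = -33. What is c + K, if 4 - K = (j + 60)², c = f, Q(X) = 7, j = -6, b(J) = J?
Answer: -4067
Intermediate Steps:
f = -1155 (f = -33*7*5 = -231*5 = -1155)
c = -1155
K = -2912 (K = 4 - (-6 + 60)² = 4 - 1*54² = 4 - 1*2916 = 4 - 2916 = -2912)
c + K = -1155 - 2912 = -4067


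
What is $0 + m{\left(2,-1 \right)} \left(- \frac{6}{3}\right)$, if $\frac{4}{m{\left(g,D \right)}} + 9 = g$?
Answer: $\frac{8}{7} \approx 1.1429$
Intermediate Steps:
$m{\left(g,D \right)} = \frac{4}{-9 + g}$
$0 + m{\left(2,-1 \right)} \left(- \frac{6}{3}\right) = 0 + \frac{4}{-9 + 2} \left(- \frac{6}{3}\right) = 0 + \frac{4}{-7} \left(\left(-6\right) \frac{1}{3}\right) = 0 + 4 \left(- \frac{1}{7}\right) \left(-2\right) = 0 - - \frac{8}{7} = 0 + \frac{8}{7} = \frac{8}{7}$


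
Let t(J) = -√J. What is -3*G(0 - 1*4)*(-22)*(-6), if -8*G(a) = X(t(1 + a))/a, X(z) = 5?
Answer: -495/8 ≈ -61.875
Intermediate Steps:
G(a) = -5/(8*a)
-3*G(0 - 1*4)*(-22)*(-6) = -3*-5/(8*(0 - 1*4))*(-22)*(-6) = -3*-5/(8*(0 - 4))*(-22)*(-6) = -3*-5/8/(-4)*(-22)*(-6) = -3*-5/8*(-¼)*(-22)*(-6) = -3*(5/32)*(-22)*(-6) = -(-165)*(-6)/16 = -3*165/8 = -495/8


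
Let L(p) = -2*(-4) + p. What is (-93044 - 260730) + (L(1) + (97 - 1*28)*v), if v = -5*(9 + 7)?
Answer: -359285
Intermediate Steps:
L(p) = 8 + p
v = -80 (v = -5*16 = -80)
(-93044 - 260730) + (L(1) + (97 - 1*28)*v) = (-93044 - 260730) + ((8 + 1) + (97 - 1*28)*(-80)) = -353774 + (9 + (97 - 28)*(-80)) = -353774 + (9 + 69*(-80)) = -353774 + (9 - 5520) = -353774 - 5511 = -359285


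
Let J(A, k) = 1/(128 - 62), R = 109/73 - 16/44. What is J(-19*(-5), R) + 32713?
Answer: 2159059/66 ≈ 32713.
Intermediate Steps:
R = 907/803 (R = 109*(1/73) - 16*1/44 = 109/73 - 4/11 = 907/803 ≈ 1.1295)
J(A, k) = 1/66
J(-19*(-5), R) + 32713 = 1/66 + 32713 = 2159059/66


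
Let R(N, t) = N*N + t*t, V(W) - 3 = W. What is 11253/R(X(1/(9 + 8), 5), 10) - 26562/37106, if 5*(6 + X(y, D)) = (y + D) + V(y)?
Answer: 1496979767121/15971980852 ≈ 93.725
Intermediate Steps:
V(W) = 3 + W
X(y, D) = -27/5 + D/5 + 2*y/5 (X(y, D) = -6 + ((y + D) + (3 + y))/5 = -6 + ((D + y) + (3 + y))/5 = -6 + (3 + D + 2*y)/5 = -6 + (⅗ + D/5 + 2*y/5) = -27/5 + D/5 + 2*y/5)
R(N, t) = N² + t²
11253/R(X(1/(9 + 8), 5), 10) - 26562/37106 = 11253/((-27/5 + (⅕)*5 + 2/(5*(9 + 8)))² + 10²) - 26562/37106 = 11253/((-27/5 + 1 + (⅖)/17)² + 100) - 26562*1/37106 = 11253/((-27/5 + 1 + (⅖)*(1/17))² + 100) - 13281/18553 = 11253/((-27/5 + 1 + 2/85)² + 100) - 13281/18553 = 11253/((-372/85)² + 100) - 13281/18553 = 11253/(138384/7225 + 100) - 13281/18553 = 11253/(860884/7225) - 13281/18553 = 11253*(7225/860884) - 13281/18553 = 81302925/860884 - 13281/18553 = 1496979767121/15971980852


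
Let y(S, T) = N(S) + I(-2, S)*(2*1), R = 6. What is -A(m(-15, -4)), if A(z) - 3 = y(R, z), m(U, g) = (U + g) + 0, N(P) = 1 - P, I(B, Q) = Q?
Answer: -10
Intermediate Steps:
y(S, T) = 1 + S (y(S, T) = (1 - S) + S*(2*1) = (1 - S) + S*2 = (1 - S) + 2*S = 1 + S)
m(U, g) = U + g
A(z) = 10 (A(z) = 3 + (1 + 6) = 3 + 7 = 10)
-A(m(-15, -4)) = -1*10 = -10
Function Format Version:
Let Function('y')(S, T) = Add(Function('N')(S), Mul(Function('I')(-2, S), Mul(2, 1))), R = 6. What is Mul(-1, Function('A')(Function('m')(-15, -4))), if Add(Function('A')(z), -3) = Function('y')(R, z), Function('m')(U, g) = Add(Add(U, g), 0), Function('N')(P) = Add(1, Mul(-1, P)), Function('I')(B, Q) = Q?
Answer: -10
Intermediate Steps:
Function('y')(S, T) = Add(1, S) (Function('y')(S, T) = Add(Add(1, Mul(-1, S)), Mul(S, Mul(2, 1))) = Add(Add(1, Mul(-1, S)), Mul(S, 2)) = Add(Add(1, Mul(-1, S)), Mul(2, S)) = Add(1, S))
Function('m')(U, g) = Add(U, g)
Function('A')(z) = 10 (Function('A')(z) = Add(3, Add(1, 6)) = Add(3, 7) = 10)
Mul(-1, Function('A')(Function('m')(-15, -4))) = Mul(-1, 10) = -10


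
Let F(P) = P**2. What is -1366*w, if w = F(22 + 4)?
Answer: -923416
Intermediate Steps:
w = 676 (w = (22 + 4)**2 = 26**2 = 676)
-1366*w = -1366*676 = -923416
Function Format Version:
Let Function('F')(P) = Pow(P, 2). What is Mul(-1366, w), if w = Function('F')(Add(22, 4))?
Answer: -923416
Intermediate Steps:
w = 676 (w = Pow(Add(22, 4), 2) = Pow(26, 2) = 676)
Mul(-1366, w) = Mul(-1366, 676) = -923416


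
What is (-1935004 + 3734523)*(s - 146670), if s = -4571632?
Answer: -8490674096738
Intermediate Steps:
(-1935004 + 3734523)*(s - 146670) = (-1935004 + 3734523)*(-4571632 - 146670) = 1799519*(-4718302) = -8490674096738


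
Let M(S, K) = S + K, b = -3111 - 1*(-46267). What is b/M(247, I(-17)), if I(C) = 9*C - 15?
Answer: 43156/79 ≈ 546.28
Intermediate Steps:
I(C) = -15 + 9*C
b = 43156 (b = -3111 + 46267 = 43156)
M(S, K) = K + S
b/M(247, I(-17)) = 43156/((-15 + 9*(-17)) + 247) = 43156/((-15 - 153) + 247) = 43156/(-168 + 247) = 43156/79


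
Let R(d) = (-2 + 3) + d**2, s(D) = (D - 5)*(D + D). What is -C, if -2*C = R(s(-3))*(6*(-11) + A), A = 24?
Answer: -48405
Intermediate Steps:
s(D) = 2*D*(-5 + D) (s(D) = (-5 + D)*(2*D) = 2*D*(-5 + D))
R(d) = 1 + d**2
C = 48405 (C = -(1 + (2*(-3)*(-5 - 3))**2)*(6*(-11) + 24)/2 = -(1 + (2*(-3)*(-8))**2)*(-66 + 24)/2 = -(1 + 48**2)*(-42)/2 = -(1 + 2304)*(-42)/2 = -2305*(-42)/2 = -1/2*(-96810) = 48405)
-C = -1*48405 = -48405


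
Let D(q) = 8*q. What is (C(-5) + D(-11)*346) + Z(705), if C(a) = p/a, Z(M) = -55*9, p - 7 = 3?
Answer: -30945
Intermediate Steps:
p = 10 (p = 7 + 3 = 10)
Z(M) = -495
C(a) = 10/a
(C(-5) + D(-11)*346) + Z(705) = (10/(-5) + (8*(-11))*346) - 495 = (10*(-⅕) - 88*346) - 495 = (-2 - 30448) - 495 = -30450 - 495 = -30945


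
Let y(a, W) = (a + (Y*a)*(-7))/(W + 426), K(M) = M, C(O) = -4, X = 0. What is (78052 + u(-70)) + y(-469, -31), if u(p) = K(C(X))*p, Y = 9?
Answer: 30970218/395 ≈ 78406.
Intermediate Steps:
u(p) = -4*p
y(a, W) = -62*a/(426 + W) (y(a, W) = (a + (9*a)*(-7))/(W + 426) = (a - 63*a)/(426 + W) = (-62*a)/(426 + W) = -62*a/(426 + W))
(78052 + u(-70)) + y(-469, -31) = (78052 - 4*(-70)) - 62*(-469)/(426 - 31) = (78052 + 280) - 62*(-469)/395 = 78332 - 62*(-469)*1/395 = 78332 + 29078/395 = 30970218/395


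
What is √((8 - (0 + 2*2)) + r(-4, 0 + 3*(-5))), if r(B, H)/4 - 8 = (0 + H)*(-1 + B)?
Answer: 4*√21 ≈ 18.330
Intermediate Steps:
r(B, H) = 32 + 4*H*(-1 + B) (r(B, H) = 32 + 4*((0 + H)*(-1 + B)) = 32 + 4*(H*(-1 + B)) = 32 + 4*H*(-1 + B))
√((8 - (0 + 2*2)) + r(-4, 0 + 3*(-5))) = √((8 - (0 + 2*2)) + (32 - 4*(0 + 3*(-5)) + 4*(-4)*(0 + 3*(-5)))) = √((8 - (0 + 4)) + (32 - 4*(0 - 15) + 4*(-4)*(0 - 15))) = √((8 - 1*4) + (32 - 4*(-15) + 4*(-4)*(-15))) = √((8 - 4) + (32 + 60 + 240)) = √(4 + 332) = √336 = 4*√21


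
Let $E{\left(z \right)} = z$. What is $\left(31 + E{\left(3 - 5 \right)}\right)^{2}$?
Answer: $841$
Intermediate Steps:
$\left(31 + E{\left(3 - 5 \right)}\right)^{2} = \left(31 + \left(3 - 5\right)\right)^{2} = \left(31 - 2\right)^{2} = 29^{2} = 841$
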